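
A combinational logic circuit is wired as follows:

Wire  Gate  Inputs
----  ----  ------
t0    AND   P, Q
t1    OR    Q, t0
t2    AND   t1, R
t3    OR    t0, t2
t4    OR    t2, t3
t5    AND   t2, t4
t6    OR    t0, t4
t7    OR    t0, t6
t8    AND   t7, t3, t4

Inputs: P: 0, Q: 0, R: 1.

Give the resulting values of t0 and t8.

t0 = 0  t8 = 0

t0 = P AND Q = 0 AND 0 = 0
t1 = Q OR t0 = 0 OR 0 = 0
t2 = t1 AND R = 0 AND 1 = 0
t3 = t0 OR t2 = 0 OR 0 = 0
t4 = t2 OR t3 = 0 OR 0 = 0
t6 = t0 OR t4 = 0 OR 0 = 0
t7 = t0 OR t6 = 0 OR 0 = 0
t8 = t7 AND t3 AND t4 = 0 AND 0 AND 0 = 0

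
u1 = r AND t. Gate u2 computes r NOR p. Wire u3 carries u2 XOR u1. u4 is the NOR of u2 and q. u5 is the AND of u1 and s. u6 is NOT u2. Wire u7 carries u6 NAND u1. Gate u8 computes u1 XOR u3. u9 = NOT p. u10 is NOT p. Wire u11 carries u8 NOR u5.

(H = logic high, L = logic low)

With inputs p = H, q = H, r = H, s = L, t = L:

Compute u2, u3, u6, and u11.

u1 = r AND t = H AND L = L
u2 = r NOR p = H NOR H = L
u3 = u2 XOR u1 = L XOR L = L
u5 = u1 AND s = L AND L = L
u6 = NOT u2 = NOT L = H
u8 = u1 XOR u3 = L XOR L = L
u11 = u8 NOR u5 = L NOR L = H

u2 = L  u3 = L  u6 = H  u11 = H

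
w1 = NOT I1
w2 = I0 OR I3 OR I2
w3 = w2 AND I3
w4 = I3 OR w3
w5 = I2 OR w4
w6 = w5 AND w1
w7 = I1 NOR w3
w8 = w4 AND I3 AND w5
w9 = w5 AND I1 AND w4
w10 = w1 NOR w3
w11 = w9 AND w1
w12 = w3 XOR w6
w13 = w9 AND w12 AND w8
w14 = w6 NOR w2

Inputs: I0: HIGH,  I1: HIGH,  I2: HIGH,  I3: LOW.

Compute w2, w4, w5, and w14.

w1 = NOT I1 = NOT HIGH = LOW
w2 = I0 OR I3 OR I2 = HIGH OR LOW OR HIGH = HIGH
w3 = w2 AND I3 = HIGH AND LOW = LOW
w4 = I3 OR w3 = LOW OR LOW = LOW
w5 = I2 OR w4 = HIGH OR LOW = HIGH
w6 = w5 AND w1 = HIGH AND LOW = LOW
w14 = w6 NOR w2 = LOW NOR HIGH = LOW

w2 = HIGH  w4 = LOW  w5 = HIGH  w14 = LOW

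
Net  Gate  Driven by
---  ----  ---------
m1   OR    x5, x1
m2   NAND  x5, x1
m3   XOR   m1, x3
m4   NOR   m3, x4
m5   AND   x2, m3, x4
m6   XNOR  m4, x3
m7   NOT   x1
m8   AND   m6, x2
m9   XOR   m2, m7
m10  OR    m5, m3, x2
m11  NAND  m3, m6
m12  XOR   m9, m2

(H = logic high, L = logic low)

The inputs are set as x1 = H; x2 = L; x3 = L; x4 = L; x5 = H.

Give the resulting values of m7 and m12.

m7 = L; m12 = L

m2 = x5 NAND x1 = H NAND H = L
m7 = NOT x1 = NOT H = L
m9 = m2 XOR m7 = L XOR L = L
m12 = m9 XOR m2 = L XOR L = L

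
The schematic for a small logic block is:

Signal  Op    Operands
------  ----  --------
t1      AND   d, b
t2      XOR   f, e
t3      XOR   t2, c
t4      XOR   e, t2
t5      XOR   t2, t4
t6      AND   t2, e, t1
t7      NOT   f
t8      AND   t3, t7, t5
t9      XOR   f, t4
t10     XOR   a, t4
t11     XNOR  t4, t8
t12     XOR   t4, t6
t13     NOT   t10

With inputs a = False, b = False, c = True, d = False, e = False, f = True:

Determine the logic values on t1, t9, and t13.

t1 = d AND b = False AND False = False
t2 = f XOR e = True XOR False = True
t4 = e XOR t2 = False XOR True = True
t9 = f XOR t4 = True XOR True = False
t10 = a XOR t4 = False XOR True = True
t13 = NOT t10 = NOT True = False

t1 = False, t9 = False, t13 = False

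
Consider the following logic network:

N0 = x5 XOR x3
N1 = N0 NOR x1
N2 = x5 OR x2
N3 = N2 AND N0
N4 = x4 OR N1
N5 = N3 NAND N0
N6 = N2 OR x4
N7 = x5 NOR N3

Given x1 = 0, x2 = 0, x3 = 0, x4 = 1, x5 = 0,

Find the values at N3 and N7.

N3 = 0  N7 = 1

N0 = x5 XOR x3 = 0 XOR 0 = 0
N2 = x5 OR x2 = 0 OR 0 = 0
N3 = N2 AND N0 = 0 AND 0 = 0
N7 = x5 NOR N3 = 0 NOR 0 = 1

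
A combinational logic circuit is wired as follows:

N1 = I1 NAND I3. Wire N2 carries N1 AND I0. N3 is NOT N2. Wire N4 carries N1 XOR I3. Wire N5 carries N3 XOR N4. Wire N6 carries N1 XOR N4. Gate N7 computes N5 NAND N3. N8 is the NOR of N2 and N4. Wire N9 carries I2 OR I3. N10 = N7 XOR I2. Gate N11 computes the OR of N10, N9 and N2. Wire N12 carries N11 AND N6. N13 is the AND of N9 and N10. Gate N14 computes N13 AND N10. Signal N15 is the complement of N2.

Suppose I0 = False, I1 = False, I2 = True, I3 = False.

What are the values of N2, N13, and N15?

N2 = False; N13 = False; N15 = True

N1 = I1 NAND I3 = False NAND False = True
N2 = N1 AND I0 = True AND False = False
N3 = NOT N2 = NOT False = True
N4 = N1 XOR I3 = True XOR False = True
N5 = N3 XOR N4 = True XOR True = False
N7 = N5 NAND N3 = False NAND True = True
N9 = I2 OR I3 = True OR False = True
N10 = N7 XOR I2 = True XOR True = False
N13 = N9 AND N10 = True AND False = False
N15 = NOT N2 = NOT False = True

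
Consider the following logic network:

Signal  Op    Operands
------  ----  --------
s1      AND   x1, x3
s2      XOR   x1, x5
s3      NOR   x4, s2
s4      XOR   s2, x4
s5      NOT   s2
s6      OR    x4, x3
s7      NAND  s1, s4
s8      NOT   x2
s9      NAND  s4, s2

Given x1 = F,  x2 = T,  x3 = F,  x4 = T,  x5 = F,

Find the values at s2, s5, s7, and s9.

s1 = x1 AND x3 = F AND F = F
s2 = x1 XOR x5 = F XOR F = F
s4 = s2 XOR x4 = F XOR T = T
s5 = NOT s2 = NOT F = T
s7 = s1 NAND s4 = F NAND T = T
s9 = s4 NAND s2 = T NAND F = T

s2 = F, s5 = T, s7 = T, s9 = T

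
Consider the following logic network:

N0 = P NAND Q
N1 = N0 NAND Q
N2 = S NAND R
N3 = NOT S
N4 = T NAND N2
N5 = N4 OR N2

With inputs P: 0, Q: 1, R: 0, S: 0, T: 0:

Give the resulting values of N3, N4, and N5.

N3 = 1, N4 = 1, N5 = 1

N2 = S NAND R = 0 NAND 0 = 1
N3 = NOT S = NOT 0 = 1
N4 = T NAND N2 = 0 NAND 1 = 1
N5 = N4 OR N2 = 1 OR 1 = 1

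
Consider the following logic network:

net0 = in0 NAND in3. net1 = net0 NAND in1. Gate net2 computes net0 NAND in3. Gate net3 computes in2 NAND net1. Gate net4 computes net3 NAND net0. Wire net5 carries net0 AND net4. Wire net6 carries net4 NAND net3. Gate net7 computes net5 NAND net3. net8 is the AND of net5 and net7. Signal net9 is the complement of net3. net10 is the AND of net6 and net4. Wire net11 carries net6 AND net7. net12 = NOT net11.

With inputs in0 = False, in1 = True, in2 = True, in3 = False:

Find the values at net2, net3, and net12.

net0 = in0 NAND in3 = False NAND False = True
net1 = net0 NAND in1 = True NAND True = False
net2 = net0 NAND in3 = True NAND False = True
net3 = in2 NAND net1 = True NAND False = True
net4 = net3 NAND net0 = True NAND True = False
net5 = net0 AND net4 = True AND False = False
net6 = net4 NAND net3 = False NAND True = True
net7 = net5 NAND net3 = False NAND True = True
net11 = net6 AND net7 = True AND True = True
net12 = NOT net11 = NOT True = False

net2 = True; net3 = True; net12 = False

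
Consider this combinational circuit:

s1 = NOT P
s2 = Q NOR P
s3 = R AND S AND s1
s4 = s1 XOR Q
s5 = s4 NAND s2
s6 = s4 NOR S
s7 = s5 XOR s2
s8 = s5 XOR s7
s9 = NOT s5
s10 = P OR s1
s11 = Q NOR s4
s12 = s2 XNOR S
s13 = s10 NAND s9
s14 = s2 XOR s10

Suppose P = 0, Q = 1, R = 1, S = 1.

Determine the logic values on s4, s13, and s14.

s1 = NOT P = NOT 0 = 1
s2 = Q NOR P = 1 NOR 0 = 0
s4 = s1 XOR Q = 1 XOR 1 = 0
s5 = s4 NAND s2 = 0 NAND 0 = 1
s9 = NOT s5 = NOT 1 = 0
s10 = P OR s1 = 0 OR 1 = 1
s13 = s10 NAND s9 = 1 NAND 0 = 1
s14 = s2 XOR s10 = 0 XOR 1 = 1

s4 = 0, s13 = 1, s14 = 1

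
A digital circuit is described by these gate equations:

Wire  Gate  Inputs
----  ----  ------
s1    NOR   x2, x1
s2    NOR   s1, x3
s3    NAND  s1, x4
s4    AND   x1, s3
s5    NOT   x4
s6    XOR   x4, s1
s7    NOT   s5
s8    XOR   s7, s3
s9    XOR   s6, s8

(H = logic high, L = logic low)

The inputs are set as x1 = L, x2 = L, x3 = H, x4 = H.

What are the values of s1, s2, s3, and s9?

s1 = x2 NOR x1 = L NOR L = H
s2 = s1 NOR x3 = H NOR H = L
s3 = s1 NAND x4 = H NAND H = L
s5 = NOT x4 = NOT H = L
s6 = x4 XOR s1 = H XOR H = L
s7 = NOT s5 = NOT L = H
s8 = s7 XOR s3 = H XOR L = H
s9 = s6 XOR s8 = L XOR H = H

s1 = H, s2 = L, s3 = L, s9 = H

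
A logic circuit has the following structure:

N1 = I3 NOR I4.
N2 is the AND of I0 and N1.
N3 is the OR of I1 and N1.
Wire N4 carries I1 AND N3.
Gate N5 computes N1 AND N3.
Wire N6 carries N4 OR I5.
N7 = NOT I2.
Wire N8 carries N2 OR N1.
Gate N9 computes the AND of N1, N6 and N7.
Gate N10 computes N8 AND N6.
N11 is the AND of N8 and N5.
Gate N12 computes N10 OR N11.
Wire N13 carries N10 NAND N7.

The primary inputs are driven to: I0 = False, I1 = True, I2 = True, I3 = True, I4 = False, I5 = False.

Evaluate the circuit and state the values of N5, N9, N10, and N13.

N5 = False, N9 = False, N10 = False, N13 = True

N1 = I3 NOR I4 = True NOR False = False
N2 = I0 AND N1 = False AND False = False
N3 = I1 OR N1 = True OR False = True
N4 = I1 AND N3 = True AND True = True
N5 = N1 AND N3 = False AND True = False
N6 = N4 OR I5 = True OR False = True
N7 = NOT I2 = NOT True = False
N8 = N2 OR N1 = False OR False = False
N9 = N1 AND N6 AND N7 = False AND True AND False = False
N10 = N8 AND N6 = False AND True = False
N13 = N10 NAND N7 = False NAND False = True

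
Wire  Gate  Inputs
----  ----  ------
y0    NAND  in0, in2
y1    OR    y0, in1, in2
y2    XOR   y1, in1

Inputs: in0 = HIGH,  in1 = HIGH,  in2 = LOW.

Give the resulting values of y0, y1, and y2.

y0 = HIGH; y1 = HIGH; y2 = LOW

y0 = in0 NAND in2 = HIGH NAND LOW = HIGH
y1 = y0 OR in1 OR in2 = HIGH OR HIGH OR LOW = HIGH
y2 = y1 XOR in1 = HIGH XOR HIGH = LOW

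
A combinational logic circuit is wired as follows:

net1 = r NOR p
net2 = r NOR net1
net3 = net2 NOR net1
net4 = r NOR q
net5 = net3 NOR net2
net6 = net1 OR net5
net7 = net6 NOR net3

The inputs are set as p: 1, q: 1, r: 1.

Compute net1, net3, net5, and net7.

net1 = 0, net3 = 1, net5 = 0, net7 = 0

net1 = r NOR p = 1 NOR 1 = 0
net2 = r NOR net1 = 1 NOR 0 = 0
net3 = net2 NOR net1 = 0 NOR 0 = 1
net5 = net3 NOR net2 = 1 NOR 0 = 0
net6 = net1 OR net5 = 0 OR 0 = 0
net7 = net6 NOR net3 = 0 NOR 1 = 0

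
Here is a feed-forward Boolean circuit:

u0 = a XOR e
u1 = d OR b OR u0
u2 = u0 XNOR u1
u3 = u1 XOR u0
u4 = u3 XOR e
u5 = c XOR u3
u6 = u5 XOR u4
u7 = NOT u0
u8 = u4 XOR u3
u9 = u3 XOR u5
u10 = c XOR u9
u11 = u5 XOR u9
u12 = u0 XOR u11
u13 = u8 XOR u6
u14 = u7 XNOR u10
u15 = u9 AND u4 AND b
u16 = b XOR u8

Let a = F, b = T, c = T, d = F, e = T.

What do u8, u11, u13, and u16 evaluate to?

u8 = T, u11 = F, u13 = T, u16 = F

u0 = a XOR e = F XOR T = T
u1 = d OR b OR u0 = F OR T OR T = T
u3 = u1 XOR u0 = T XOR T = F
u4 = u3 XOR e = F XOR T = T
u5 = c XOR u3 = T XOR F = T
u6 = u5 XOR u4 = T XOR T = F
u8 = u4 XOR u3 = T XOR F = T
u9 = u3 XOR u5 = F XOR T = T
u11 = u5 XOR u9 = T XOR T = F
u13 = u8 XOR u6 = T XOR F = T
u16 = b XOR u8 = T XOR T = F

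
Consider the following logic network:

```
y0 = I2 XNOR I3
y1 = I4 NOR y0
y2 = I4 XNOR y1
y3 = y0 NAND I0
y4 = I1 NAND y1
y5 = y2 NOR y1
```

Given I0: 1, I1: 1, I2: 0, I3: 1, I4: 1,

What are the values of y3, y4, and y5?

y0 = I2 XNOR I3 = 0 XNOR 1 = 0
y1 = I4 NOR y0 = 1 NOR 0 = 0
y2 = I4 XNOR y1 = 1 XNOR 0 = 0
y3 = y0 NAND I0 = 0 NAND 1 = 1
y4 = I1 NAND y1 = 1 NAND 0 = 1
y5 = y2 NOR y1 = 0 NOR 0 = 1

y3 = 1, y4 = 1, y5 = 1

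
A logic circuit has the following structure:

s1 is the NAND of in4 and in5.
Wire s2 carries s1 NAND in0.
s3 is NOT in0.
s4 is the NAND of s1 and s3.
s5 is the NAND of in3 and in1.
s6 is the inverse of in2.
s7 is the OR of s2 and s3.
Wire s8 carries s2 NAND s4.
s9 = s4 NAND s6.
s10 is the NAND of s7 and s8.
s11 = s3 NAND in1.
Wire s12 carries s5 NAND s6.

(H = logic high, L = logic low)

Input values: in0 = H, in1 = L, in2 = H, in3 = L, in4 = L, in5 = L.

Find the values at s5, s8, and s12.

s1 = in4 NAND in5 = L NAND L = H
s2 = s1 NAND in0 = H NAND H = L
s3 = NOT in0 = NOT H = L
s4 = s1 NAND s3 = H NAND L = H
s5 = in3 NAND in1 = L NAND L = H
s6 = NOT in2 = NOT H = L
s8 = s2 NAND s4 = L NAND H = H
s12 = s5 NAND s6 = H NAND L = H

s5 = H; s8 = H; s12 = H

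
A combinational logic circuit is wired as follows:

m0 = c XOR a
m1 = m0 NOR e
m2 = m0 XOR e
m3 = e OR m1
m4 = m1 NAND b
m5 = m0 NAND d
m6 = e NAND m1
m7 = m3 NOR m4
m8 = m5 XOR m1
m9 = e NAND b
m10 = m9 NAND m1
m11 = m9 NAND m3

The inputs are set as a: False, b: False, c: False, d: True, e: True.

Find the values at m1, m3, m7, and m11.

m0 = c XOR a = False XOR False = False
m1 = m0 NOR e = False NOR True = False
m3 = e OR m1 = True OR False = True
m4 = m1 NAND b = False NAND False = True
m7 = m3 NOR m4 = True NOR True = False
m9 = e NAND b = True NAND False = True
m11 = m9 NAND m3 = True NAND True = False

m1 = False  m3 = True  m7 = False  m11 = False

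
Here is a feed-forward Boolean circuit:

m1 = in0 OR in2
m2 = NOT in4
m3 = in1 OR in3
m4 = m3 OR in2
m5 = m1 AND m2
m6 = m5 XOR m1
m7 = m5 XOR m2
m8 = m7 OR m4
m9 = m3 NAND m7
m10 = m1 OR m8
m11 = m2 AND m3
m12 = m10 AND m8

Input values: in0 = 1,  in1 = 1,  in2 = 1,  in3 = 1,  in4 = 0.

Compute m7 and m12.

m1 = in0 OR in2 = 1 OR 1 = 1
m2 = NOT in4 = NOT 0 = 1
m3 = in1 OR in3 = 1 OR 1 = 1
m4 = m3 OR in2 = 1 OR 1 = 1
m5 = m1 AND m2 = 1 AND 1 = 1
m7 = m5 XOR m2 = 1 XOR 1 = 0
m8 = m7 OR m4 = 0 OR 1 = 1
m10 = m1 OR m8 = 1 OR 1 = 1
m12 = m10 AND m8 = 1 AND 1 = 1

m7 = 0  m12 = 1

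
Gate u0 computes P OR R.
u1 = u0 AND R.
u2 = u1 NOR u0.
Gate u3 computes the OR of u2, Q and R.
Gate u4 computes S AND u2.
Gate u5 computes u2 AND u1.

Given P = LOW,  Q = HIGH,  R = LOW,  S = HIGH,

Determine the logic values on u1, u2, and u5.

u0 = P OR R = LOW OR LOW = LOW
u1 = u0 AND R = LOW AND LOW = LOW
u2 = u1 NOR u0 = LOW NOR LOW = HIGH
u5 = u2 AND u1 = HIGH AND LOW = LOW

u1 = LOW; u2 = HIGH; u5 = LOW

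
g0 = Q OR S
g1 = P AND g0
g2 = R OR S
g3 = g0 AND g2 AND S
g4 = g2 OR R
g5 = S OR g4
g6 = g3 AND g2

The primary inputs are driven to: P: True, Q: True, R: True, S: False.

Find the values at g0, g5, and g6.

g0 = True, g5 = True, g6 = False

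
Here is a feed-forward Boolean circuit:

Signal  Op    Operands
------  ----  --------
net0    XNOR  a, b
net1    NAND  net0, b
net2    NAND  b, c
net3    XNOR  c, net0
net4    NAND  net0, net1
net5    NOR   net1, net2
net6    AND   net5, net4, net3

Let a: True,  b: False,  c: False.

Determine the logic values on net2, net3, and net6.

net2 = True; net3 = True; net6 = False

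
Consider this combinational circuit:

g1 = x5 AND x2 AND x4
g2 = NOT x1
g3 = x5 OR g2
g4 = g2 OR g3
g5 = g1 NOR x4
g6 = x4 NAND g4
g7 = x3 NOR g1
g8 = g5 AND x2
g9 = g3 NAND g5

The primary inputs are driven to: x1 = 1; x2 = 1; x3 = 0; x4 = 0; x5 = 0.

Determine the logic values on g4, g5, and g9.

g1 = x5 AND x2 AND x4 = 0 AND 1 AND 0 = 0
g2 = NOT x1 = NOT 1 = 0
g3 = x5 OR g2 = 0 OR 0 = 0
g4 = g2 OR g3 = 0 OR 0 = 0
g5 = g1 NOR x4 = 0 NOR 0 = 1
g9 = g3 NAND g5 = 0 NAND 1 = 1

g4 = 0, g5 = 1, g9 = 1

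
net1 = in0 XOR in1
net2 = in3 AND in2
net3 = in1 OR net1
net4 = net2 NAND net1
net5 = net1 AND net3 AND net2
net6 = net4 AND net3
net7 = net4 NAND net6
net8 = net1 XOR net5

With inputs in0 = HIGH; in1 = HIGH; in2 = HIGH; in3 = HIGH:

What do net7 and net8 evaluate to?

net7 = LOW; net8 = LOW

net1 = in0 XOR in1 = HIGH XOR HIGH = LOW
net2 = in3 AND in2 = HIGH AND HIGH = HIGH
net3 = in1 OR net1 = HIGH OR LOW = HIGH
net4 = net2 NAND net1 = HIGH NAND LOW = HIGH
net5 = net1 AND net3 AND net2 = LOW AND HIGH AND HIGH = LOW
net6 = net4 AND net3 = HIGH AND HIGH = HIGH
net7 = net4 NAND net6 = HIGH NAND HIGH = LOW
net8 = net1 XOR net5 = LOW XOR LOW = LOW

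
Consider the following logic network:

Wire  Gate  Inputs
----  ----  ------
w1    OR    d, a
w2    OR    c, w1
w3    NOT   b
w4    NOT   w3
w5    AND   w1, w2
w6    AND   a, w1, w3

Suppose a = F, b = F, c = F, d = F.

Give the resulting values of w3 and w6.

w3 = T, w6 = F

w1 = d OR a = F OR F = F
w3 = NOT b = NOT F = T
w6 = a AND w1 AND w3 = F AND F AND T = F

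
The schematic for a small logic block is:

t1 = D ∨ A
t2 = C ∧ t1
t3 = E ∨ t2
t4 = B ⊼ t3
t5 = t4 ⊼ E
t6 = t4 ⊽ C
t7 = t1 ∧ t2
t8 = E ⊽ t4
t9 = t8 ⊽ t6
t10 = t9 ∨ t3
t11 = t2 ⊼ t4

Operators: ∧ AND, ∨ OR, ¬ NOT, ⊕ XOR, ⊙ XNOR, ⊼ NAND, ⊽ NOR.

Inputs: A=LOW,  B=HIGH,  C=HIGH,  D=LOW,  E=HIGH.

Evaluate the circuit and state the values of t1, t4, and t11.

t1 = LOW, t4 = LOW, t11 = HIGH

t1 = D OR A = LOW OR LOW = LOW
t2 = C AND t1 = HIGH AND LOW = LOW
t3 = E OR t2 = HIGH OR LOW = HIGH
t4 = B NAND t3 = HIGH NAND HIGH = LOW
t11 = t2 NAND t4 = LOW NAND LOW = HIGH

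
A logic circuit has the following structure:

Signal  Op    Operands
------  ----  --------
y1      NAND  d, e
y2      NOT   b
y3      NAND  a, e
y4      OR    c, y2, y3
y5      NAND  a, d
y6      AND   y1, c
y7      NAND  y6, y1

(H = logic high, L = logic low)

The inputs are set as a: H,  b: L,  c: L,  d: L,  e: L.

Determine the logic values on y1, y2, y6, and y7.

y1 = d NAND e = L NAND L = H
y2 = NOT b = NOT L = H
y6 = y1 AND c = H AND L = L
y7 = y6 NAND y1 = L NAND H = H

y1 = H, y2 = H, y6 = L, y7 = H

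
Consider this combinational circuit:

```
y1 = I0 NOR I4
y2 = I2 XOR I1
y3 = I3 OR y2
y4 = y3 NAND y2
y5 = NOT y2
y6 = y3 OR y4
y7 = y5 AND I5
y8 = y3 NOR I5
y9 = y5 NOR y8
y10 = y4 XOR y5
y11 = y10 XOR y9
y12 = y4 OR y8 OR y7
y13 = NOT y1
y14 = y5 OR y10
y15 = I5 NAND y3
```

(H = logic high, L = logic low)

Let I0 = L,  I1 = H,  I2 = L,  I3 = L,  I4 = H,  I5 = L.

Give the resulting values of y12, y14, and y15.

y12 = L; y14 = L; y15 = H

y2 = I2 XOR I1 = L XOR H = H
y3 = I3 OR y2 = L OR H = H
y4 = y3 NAND y2 = H NAND H = L
y5 = NOT y2 = NOT H = L
y7 = y5 AND I5 = L AND L = L
y8 = y3 NOR I5 = H NOR L = L
y10 = y4 XOR y5 = L XOR L = L
y12 = y4 OR y8 OR y7 = L OR L OR L = L
y14 = y5 OR y10 = L OR L = L
y15 = I5 NAND y3 = L NAND H = H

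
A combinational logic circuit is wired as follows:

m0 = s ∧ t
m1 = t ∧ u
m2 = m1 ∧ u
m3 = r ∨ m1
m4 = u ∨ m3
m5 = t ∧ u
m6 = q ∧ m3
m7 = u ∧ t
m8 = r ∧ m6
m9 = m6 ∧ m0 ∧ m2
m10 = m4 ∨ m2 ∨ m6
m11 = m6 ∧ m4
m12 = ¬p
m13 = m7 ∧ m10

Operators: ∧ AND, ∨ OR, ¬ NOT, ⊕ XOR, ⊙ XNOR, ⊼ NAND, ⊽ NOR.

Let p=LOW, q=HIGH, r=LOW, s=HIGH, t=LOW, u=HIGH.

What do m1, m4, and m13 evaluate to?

m1 = t AND u = LOW AND HIGH = LOW
m2 = m1 AND u = LOW AND HIGH = LOW
m3 = r OR m1 = LOW OR LOW = LOW
m4 = u OR m3 = HIGH OR LOW = HIGH
m6 = q AND m3 = HIGH AND LOW = LOW
m7 = u AND t = HIGH AND LOW = LOW
m10 = m4 OR m2 OR m6 = HIGH OR LOW OR LOW = HIGH
m13 = m7 AND m10 = LOW AND HIGH = LOW

m1 = LOW; m4 = HIGH; m13 = LOW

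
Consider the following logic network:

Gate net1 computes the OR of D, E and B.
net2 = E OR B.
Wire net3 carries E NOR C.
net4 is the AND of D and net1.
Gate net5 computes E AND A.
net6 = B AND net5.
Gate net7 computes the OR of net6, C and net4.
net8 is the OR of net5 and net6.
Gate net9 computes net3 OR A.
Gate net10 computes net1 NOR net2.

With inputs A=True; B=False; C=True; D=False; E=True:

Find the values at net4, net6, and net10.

net1 = D OR E OR B = False OR True OR False = True
net2 = E OR B = True OR False = True
net4 = D AND net1 = False AND True = False
net5 = E AND A = True AND True = True
net6 = B AND net5 = False AND True = False
net10 = net1 NOR net2 = True NOR True = False

net4 = False, net6 = False, net10 = False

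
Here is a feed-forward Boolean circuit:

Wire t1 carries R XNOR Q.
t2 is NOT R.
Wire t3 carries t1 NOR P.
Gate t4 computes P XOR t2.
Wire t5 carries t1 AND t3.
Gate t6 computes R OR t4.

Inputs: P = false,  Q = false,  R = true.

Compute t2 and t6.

t2 = NOT R = NOT true = false
t4 = P XOR t2 = false XOR false = false
t6 = R OR t4 = true OR false = true

t2 = false, t6 = true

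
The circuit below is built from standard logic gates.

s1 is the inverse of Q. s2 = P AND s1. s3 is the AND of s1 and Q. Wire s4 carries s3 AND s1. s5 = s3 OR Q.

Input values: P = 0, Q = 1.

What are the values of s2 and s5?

s2 = 0, s5 = 1

s1 = NOT Q = NOT 1 = 0
s2 = P AND s1 = 0 AND 0 = 0
s3 = s1 AND Q = 0 AND 1 = 0
s5 = s3 OR Q = 0 OR 1 = 1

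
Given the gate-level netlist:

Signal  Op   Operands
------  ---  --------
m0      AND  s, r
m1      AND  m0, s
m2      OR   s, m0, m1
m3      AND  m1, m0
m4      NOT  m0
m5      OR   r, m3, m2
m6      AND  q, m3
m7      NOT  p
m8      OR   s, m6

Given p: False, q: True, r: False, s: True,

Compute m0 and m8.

m0 = False, m8 = True

m0 = s AND r = True AND False = False
m1 = m0 AND s = False AND True = False
m3 = m1 AND m0 = False AND False = False
m6 = q AND m3 = True AND False = False
m8 = s OR m6 = True OR False = True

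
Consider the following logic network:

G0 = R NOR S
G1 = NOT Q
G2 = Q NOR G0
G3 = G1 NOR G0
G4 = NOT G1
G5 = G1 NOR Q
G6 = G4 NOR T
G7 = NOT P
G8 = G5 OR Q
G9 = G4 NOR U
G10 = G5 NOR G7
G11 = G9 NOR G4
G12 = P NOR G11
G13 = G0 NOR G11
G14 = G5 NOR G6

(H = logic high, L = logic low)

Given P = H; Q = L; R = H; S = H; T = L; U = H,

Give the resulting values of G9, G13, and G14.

G9 = L  G13 = L  G14 = L

G0 = R NOR S = H NOR H = L
G1 = NOT Q = NOT L = H
G4 = NOT G1 = NOT H = L
G5 = G1 NOR Q = H NOR L = L
G6 = G4 NOR T = L NOR L = H
G9 = G4 NOR U = L NOR H = L
G11 = G9 NOR G4 = L NOR L = H
G13 = G0 NOR G11 = L NOR H = L
G14 = G5 NOR G6 = L NOR H = L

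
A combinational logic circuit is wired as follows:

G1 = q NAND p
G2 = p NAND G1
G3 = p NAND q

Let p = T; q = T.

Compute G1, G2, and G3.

G1 = F, G2 = T, G3 = F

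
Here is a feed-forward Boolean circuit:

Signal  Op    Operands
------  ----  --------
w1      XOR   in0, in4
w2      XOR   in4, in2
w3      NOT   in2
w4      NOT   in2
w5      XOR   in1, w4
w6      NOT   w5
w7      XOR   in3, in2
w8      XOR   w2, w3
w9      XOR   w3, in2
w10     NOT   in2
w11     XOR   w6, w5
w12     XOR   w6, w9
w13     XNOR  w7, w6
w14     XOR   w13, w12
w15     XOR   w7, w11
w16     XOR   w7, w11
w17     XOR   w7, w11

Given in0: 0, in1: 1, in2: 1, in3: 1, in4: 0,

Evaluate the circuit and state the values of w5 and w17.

w4 = NOT in2 = NOT 1 = 0
w5 = in1 XOR w4 = 1 XOR 0 = 1
w6 = NOT w5 = NOT 1 = 0
w7 = in3 XOR in2 = 1 XOR 1 = 0
w11 = w6 XOR w5 = 0 XOR 1 = 1
w17 = w7 XOR w11 = 0 XOR 1 = 1

w5 = 1  w17 = 1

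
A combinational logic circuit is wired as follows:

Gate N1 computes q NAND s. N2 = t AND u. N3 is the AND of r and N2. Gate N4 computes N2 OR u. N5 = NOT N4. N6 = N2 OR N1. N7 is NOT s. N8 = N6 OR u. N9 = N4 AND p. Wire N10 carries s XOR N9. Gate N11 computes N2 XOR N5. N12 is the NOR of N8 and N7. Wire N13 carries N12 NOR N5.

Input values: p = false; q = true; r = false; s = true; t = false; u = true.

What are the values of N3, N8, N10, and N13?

N3 = false  N8 = true  N10 = true  N13 = true

N1 = q NAND s = true NAND true = false
N2 = t AND u = false AND true = false
N3 = r AND N2 = false AND false = false
N4 = N2 OR u = false OR true = true
N5 = NOT N4 = NOT true = false
N6 = N2 OR N1 = false OR false = false
N7 = NOT s = NOT true = false
N8 = N6 OR u = false OR true = true
N9 = N4 AND p = true AND false = false
N10 = s XOR N9 = true XOR false = true
N12 = N8 NOR N7 = true NOR false = false
N13 = N12 NOR N5 = false NOR false = true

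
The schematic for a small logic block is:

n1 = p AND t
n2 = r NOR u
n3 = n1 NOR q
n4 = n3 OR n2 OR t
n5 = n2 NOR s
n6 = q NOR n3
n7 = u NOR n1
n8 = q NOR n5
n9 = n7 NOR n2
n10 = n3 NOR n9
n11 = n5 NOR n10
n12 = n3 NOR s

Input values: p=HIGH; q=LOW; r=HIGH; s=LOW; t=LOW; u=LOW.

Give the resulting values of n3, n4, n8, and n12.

n3 = HIGH  n4 = HIGH  n8 = LOW  n12 = LOW

n1 = p AND t = HIGH AND LOW = LOW
n2 = r NOR u = HIGH NOR LOW = LOW
n3 = n1 NOR q = LOW NOR LOW = HIGH
n4 = n3 OR n2 OR t = HIGH OR LOW OR LOW = HIGH
n5 = n2 NOR s = LOW NOR LOW = HIGH
n8 = q NOR n5 = LOW NOR HIGH = LOW
n12 = n3 NOR s = HIGH NOR LOW = LOW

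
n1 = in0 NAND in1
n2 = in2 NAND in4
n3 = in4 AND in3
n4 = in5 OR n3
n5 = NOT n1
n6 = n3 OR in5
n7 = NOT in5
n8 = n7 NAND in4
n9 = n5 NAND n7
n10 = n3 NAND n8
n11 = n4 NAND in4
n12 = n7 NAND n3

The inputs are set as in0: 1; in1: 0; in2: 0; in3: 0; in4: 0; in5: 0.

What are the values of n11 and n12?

n11 = 1, n12 = 1

n3 = in4 AND in3 = 0 AND 0 = 0
n4 = in5 OR n3 = 0 OR 0 = 0
n7 = NOT in5 = NOT 0 = 1
n11 = n4 NAND in4 = 0 NAND 0 = 1
n12 = n7 NAND n3 = 1 NAND 0 = 1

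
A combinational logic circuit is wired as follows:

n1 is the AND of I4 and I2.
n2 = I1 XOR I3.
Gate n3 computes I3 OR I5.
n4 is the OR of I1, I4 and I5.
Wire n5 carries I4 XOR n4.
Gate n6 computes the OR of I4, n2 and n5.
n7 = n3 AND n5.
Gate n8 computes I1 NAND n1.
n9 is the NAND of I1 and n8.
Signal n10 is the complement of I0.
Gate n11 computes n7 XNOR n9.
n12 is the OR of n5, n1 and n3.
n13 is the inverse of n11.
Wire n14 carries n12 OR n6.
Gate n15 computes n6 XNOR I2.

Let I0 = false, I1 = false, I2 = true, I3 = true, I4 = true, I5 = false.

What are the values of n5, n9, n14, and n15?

n1 = I4 AND I2 = true AND true = true
n2 = I1 XOR I3 = false XOR true = true
n3 = I3 OR I5 = true OR false = true
n4 = I1 OR I4 OR I5 = false OR true OR false = true
n5 = I4 XOR n4 = true XOR true = false
n6 = I4 OR n2 OR n5 = true OR true OR false = true
n8 = I1 NAND n1 = false NAND true = true
n9 = I1 NAND n8 = false NAND true = true
n12 = n5 OR n1 OR n3 = false OR true OR true = true
n14 = n12 OR n6 = true OR true = true
n15 = n6 XNOR I2 = true XNOR true = true

n5 = false, n9 = true, n14 = true, n15 = true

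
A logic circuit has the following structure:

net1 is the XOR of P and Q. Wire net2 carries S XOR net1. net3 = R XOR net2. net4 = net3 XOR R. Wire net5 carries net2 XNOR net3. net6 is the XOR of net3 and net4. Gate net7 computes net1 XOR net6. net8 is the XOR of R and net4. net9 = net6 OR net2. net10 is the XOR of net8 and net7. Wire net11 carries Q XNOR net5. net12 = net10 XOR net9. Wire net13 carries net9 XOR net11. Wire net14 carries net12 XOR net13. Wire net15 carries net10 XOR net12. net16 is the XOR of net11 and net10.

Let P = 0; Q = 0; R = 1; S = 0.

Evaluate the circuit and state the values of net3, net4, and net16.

net3 = 1, net4 = 0, net16 = 1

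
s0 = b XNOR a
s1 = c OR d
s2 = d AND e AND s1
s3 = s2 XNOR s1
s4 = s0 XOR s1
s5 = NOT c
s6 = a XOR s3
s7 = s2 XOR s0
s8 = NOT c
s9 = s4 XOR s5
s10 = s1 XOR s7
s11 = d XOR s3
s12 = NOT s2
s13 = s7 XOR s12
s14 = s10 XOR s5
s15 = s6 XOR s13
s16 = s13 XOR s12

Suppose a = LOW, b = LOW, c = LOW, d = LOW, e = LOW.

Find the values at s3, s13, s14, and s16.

s3 = HIGH; s13 = LOW; s14 = LOW; s16 = HIGH

s0 = b XNOR a = LOW XNOR LOW = HIGH
s1 = c OR d = LOW OR LOW = LOW
s2 = d AND e AND s1 = LOW AND LOW AND LOW = LOW
s3 = s2 XNOR s1 = LOW XNOR LOW = HIGH
s5 = NOT c = NOT LOW = HIGH
s7 = s2 XOR s0 = LOW XOR HIGH = HIGH
s10 = s1 XOR s7 = LOW XOR HIGH = HIGH
s12 = NOT s2 = NOT LOW = HIGH
s13 = s7 XOR s12 = HIGH XOR HIGH = LOW
s14 = s10 XOR s5 = HIGH XOR HIGH = LOW
s16 = s13 XOR s12 = LOW XOR HIGH = HIGH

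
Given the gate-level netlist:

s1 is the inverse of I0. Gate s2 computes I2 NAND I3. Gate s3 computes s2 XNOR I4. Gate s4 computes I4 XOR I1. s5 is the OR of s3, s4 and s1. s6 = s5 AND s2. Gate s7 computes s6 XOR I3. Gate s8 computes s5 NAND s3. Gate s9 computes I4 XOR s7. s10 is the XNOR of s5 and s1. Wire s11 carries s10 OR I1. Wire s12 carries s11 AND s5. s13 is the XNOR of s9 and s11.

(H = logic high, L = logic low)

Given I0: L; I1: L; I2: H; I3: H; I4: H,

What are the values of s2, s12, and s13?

s2 = L, s12 = H, s13 = L

s1 = NOT I0 = NOT L = H
s2 = I2 NAND I3 = H NAND H = L
s3 = s2 XNOR I4 = L XNOR H = L
s4 = I4 XOR I1 = H XOR L = H
s5 = s3 OR s4 OR s1 = L OR H OR H = H
s6 = s5 AND s2 = H AND L = L
s7 = s6 XOR I3 = L XOR H = H
s9 = I4 XOR s7 = H XOR H = L
s10 = s5 XNOR s1 = H XNOR H = H
s11 = s10 OR I1 = H OR L = H
s12 = s11 AND s5 = H AND H = H
s13 = s9 XNOR s11 = L XNOR H = L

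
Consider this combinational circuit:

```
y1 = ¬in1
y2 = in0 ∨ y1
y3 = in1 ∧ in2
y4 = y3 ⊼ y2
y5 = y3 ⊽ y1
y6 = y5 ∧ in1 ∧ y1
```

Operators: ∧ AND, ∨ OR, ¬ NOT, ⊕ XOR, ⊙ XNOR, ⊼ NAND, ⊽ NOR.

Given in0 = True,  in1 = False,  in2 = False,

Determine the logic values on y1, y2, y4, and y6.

y1 = NOT in1 = NOT False = True
y2 = in0 OR y1 = True OR True = True
y3 = in1 AND in2 = False AND False = False
y4 = y3 NAND y2 = False NAND True = True
y5 = y3 NOR y1 = False NOR True = False
y6 = y5 AND in1 AND y1 = False AND False AND True = False

y1 = True  y2 = True  y4 = True  y6 = False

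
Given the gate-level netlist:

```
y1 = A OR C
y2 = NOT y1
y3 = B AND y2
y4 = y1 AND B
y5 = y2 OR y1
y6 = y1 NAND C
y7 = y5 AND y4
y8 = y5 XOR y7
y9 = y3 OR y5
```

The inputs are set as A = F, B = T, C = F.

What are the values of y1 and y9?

y1 = F; y9 = T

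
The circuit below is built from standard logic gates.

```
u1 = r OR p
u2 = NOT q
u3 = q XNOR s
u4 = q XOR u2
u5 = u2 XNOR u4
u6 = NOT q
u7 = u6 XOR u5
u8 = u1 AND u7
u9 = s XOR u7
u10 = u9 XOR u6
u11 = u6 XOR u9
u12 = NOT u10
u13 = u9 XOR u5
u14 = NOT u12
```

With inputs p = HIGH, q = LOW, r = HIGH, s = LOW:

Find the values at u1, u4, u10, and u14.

u1 = r OR p = HIGH OR HIGH = HIGH
u2 = NOT q = NOT LOW = HIGH
u4 = q XOR u2 = LOW XOR HIGH = HIGH
u5 = u2 XNOR u4 = HIGH XNOR HIGH = HIGH
u6 = NOT q = NOT LOW = HIGH
u7 = u6 XOR u5 = HIGH XOR HIGH = LOW
u9 = s XOR u7 = LOW XOR LOW = LOW
u10 = u9 XOR u6 = LOW XOR HIGH = HIGH
u12 = NOT u10 = NOT HIGH = LOW
u14 = NOT u12 = NOT LOW = HIGH

u1 = HIGH  u4 = HIGH  u10 = HIGH  u14 = HIGH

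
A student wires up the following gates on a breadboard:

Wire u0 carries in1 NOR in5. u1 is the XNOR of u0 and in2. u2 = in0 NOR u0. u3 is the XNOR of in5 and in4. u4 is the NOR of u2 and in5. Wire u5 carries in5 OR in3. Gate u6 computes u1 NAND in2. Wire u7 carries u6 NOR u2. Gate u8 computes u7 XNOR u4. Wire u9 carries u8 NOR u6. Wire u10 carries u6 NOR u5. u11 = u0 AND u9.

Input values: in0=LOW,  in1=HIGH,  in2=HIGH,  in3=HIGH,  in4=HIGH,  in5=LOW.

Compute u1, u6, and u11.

u1 = LOW; u6 = HIGH; u11 = LOW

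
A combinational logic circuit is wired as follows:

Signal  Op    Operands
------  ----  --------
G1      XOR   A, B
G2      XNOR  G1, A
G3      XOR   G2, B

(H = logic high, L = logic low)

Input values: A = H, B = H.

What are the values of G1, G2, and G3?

G1 = L; G2 = L; G3 = H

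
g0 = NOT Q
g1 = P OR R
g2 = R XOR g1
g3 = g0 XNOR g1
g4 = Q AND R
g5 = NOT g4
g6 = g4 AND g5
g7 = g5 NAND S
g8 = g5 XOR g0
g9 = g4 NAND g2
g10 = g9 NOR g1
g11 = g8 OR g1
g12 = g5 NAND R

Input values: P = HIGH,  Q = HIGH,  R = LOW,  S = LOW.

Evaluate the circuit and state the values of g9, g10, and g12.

g9 = HIGH  g10 = LOW  g12 = HIGH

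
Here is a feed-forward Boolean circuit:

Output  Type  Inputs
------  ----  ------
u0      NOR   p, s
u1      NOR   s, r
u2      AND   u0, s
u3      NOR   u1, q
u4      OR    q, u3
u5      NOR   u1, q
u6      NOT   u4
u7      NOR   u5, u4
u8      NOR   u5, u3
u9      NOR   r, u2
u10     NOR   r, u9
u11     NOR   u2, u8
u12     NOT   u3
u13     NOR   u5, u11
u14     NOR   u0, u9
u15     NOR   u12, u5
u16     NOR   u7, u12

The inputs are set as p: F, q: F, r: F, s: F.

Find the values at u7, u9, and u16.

u0 = p NOR s = F NOR F = T
u1 = s NOR r = F NOR F = T
u2 = u0 AND s = T AND F = F
u3 = u1 NOR q = T NOR F = F
u4 = q OR u3 = F OR F = F
u5 = u1 NOR q = T NOR F = F
u7 = u5 NOR u4 = F NOR F = T
u9 = r NOR u2 = F NOR F = T
u12 = NOT u3 = NOT F = T
u16 = u7 NOR u12 = T NOR T = F

u7 = T, u9 = T, u16 = F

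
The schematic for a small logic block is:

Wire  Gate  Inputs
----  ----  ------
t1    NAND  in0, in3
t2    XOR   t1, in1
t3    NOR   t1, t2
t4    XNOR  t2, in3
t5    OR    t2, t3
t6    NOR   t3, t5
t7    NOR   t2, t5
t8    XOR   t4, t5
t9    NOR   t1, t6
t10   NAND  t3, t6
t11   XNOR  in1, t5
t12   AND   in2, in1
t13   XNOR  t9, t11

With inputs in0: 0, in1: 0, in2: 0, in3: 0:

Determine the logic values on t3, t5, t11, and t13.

t3 = 0  t5 = 1  t11 = 0  t13 = 1

t1 = in0 NAND in3 = 0 NAND 0 = 1
t2 = t1 XOR in1 = 1 XOR 0 = 1
t3 = t1 NOR t2 = 1 NOR 1 = 0
t5 = t2 OR t3 = 1 OR 0 = 1
t6 = t3 NOR t5 = 0 NOR 1 = 0
t9 = t1 NOR t6 = 1 NOR 0 = 0
t11 = in1 XNOR t5 = 0 XNOR 1 = 0
t13 = t9 XNOR t11 = 0 XNOR 0 = 1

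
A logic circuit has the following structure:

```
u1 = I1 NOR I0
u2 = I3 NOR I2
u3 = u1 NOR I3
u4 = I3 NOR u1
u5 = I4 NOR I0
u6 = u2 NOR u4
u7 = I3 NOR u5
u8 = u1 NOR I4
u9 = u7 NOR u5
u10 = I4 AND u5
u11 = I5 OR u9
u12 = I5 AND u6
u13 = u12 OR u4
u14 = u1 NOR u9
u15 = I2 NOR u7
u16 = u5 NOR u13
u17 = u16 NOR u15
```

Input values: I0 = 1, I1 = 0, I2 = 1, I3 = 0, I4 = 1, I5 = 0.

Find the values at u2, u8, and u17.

u1 = I1 NOR I0 = 0 NOR 1 = 0
u2 = I3 NOR I2 = 0 NOR 1 = 0
u4 = I3 NOR u1 = 0 NOR 0 = 1
u5 = I4 NOR I0 = 1 NOR 1 = 0
u6 = u2 NOR u4 = 0 NOR 1 = 0
u7 = I3 NOR u5 = 0 NOR 0 = 1
u8 = u1 NOR I4 = 0 NOR 1 = 0
u12 = I5 AND u6 = 0 AND 0 = 0
u13 = u12 OR u4 = 0 OR 1 = 1
u15 = I2 NOR u7 = 1 NOR 1 = 0
u16 = u5 NOR u13 = 0 NOR 1 = 0
u17 = u16 NOR u15 = 0 NOR 0 = 1

u2 = 0, u8 = 0, u17 = 1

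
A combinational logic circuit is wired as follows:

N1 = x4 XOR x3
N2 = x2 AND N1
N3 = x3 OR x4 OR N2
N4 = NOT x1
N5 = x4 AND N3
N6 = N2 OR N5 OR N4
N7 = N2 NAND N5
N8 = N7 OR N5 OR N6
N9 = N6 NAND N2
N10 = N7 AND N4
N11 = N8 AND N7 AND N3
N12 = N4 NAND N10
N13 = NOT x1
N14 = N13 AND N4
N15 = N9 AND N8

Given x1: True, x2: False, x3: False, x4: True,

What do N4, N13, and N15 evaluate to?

N4 = False, N13 = False, N15 = True

N1 = x4 XOR x3 = True XOR False = True
N2 = x2 AND N1 = False AND True = False
N3 = x3 OR x4 OR N2 = False OR True OR False = True
N4 = NOT x1 = NOT True = False
N5 = x4 AND N3 = True AND True = True
N6 = N2 OR N5 OR N4 = False OR True OR False = True
N7 = N2 NAND N5 = False NAND True = True
N8 = N7 OR N5 OR N6 = True OR True OR True = True
N9 = N6 NAND N2 = True NAND False = True
N13 = NOT x1 = NOT True = False
N15 = N9 AND N8 = True AND True = True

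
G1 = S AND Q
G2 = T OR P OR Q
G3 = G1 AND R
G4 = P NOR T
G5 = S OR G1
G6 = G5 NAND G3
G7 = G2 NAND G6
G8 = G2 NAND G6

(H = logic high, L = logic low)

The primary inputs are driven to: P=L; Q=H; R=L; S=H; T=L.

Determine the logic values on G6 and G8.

G6 = H, G8 = L

G1 = S AND Q = H AND H = H
G2 = T OR P OR Q = L OR L OR H = H
G3 = G1 AND R = H AND L = L
G5 = S OR G1 = H OR H = H
G6 = G5 NAND G3 = H NAND L = H
G8 = G2 NAND G6 = H NAND H = L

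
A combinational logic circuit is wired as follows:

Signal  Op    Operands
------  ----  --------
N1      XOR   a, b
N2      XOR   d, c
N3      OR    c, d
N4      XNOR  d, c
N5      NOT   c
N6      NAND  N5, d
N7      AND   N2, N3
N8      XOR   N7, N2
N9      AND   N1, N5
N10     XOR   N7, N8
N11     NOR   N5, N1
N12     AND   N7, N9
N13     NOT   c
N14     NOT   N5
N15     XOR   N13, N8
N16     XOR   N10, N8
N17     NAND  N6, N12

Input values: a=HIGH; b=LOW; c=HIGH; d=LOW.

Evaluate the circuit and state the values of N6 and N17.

N6 = HIGH; N17 = HIGH

N1 = a XOR b = HIGH XOR LOW = HIGH
N2 = d XOR c = LOW XOR HIGH = HIGH
N3 = c OR d = HIGH OR LOW = HIGH
N5 = NOT c = NOT HIGH = LOW
N6 = N5 NAND d = LOW NAND LOW = HIGH
N7 = N2 AND N3 = HIGH AND HIGH = HIGH
N9 = N1 AND N5 = HIGH AND LOW = LOW
N12 = N7 AND N9 = HIGH AND LOW = LOW
N17 = N6 NAND N12 = HIGH NAND LOW = HIGH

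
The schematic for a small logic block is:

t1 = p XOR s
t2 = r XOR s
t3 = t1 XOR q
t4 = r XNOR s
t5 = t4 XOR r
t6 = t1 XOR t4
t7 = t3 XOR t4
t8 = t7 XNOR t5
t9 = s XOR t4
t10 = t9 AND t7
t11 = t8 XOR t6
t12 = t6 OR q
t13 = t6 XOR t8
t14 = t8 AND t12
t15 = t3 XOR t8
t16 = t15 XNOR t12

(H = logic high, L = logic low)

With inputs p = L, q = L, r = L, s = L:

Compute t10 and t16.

t10 = H, t16 = H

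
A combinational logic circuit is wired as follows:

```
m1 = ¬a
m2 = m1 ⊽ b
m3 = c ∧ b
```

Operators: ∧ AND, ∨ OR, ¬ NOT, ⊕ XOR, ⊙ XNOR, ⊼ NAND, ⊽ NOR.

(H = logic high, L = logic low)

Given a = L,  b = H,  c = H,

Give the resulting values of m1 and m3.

m1 = NOT a = NOT L = H
m3 = c AND b = H AND H = H

m1 = H, m3 = H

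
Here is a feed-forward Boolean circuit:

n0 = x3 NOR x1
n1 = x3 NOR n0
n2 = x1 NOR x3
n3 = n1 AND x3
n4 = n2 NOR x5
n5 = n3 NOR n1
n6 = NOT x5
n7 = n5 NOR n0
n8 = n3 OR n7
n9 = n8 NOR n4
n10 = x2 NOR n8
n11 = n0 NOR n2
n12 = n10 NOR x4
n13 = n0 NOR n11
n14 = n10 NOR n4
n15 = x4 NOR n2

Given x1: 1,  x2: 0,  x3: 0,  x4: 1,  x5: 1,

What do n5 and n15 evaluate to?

n5 = 0, n15 = 0

n0 = x3 NOR x1 = 0 NOR 1 = 0
n1 = x3 NOR n0 = 0 NOR 0 = 1
n2 = x1 NOR x3 = 1 NOR 0 = 0
n3 = n1 AND x3 = 1 AND 0 = 0
n5 = n3 NOR n1 = 0 NOR 1 = 0
n15 = x4 NOR n2 = 1 NOR 0 = 0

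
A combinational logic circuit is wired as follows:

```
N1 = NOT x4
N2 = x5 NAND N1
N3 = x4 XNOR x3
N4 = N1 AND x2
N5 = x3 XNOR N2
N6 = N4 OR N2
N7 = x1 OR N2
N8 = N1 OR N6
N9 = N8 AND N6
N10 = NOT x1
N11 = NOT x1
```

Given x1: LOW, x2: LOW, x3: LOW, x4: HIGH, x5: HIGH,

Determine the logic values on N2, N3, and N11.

N2 = HIGH, N3 = LOW, N11 = HIGH

N1 = NOT x4 = NOT HIGH = LOW
N2 = x5 NAND N1 = HIGH NAND LOW = HIGH
N3 = x4 XNOR x3 = HIGH XNOR LOW = LOW
N11 = NOT x1 = NOT LOW = HIGH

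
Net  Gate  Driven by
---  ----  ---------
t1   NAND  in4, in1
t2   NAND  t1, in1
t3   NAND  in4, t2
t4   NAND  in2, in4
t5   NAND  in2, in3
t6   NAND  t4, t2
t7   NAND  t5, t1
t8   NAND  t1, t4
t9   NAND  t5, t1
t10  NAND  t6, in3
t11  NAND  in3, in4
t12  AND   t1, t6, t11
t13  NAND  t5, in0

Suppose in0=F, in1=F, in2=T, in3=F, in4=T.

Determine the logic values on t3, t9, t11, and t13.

t3 = F; t9 = F; t11 = T; t13 = T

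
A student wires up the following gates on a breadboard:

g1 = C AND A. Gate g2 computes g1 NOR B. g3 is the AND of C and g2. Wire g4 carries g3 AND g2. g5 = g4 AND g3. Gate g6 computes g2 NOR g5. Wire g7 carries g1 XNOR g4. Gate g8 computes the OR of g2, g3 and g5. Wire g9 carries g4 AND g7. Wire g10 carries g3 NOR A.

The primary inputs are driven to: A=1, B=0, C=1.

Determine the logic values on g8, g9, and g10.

g8 = 0, g9 = 0, g10 = 0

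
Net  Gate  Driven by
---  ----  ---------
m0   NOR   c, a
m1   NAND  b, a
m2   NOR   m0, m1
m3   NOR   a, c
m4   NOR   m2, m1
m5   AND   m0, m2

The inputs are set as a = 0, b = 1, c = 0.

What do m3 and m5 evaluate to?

m3 = 1, m5 = 0

m0 = c NOR a = 0 NOR 0 = 1
m1 = b NAND a = 1 NAND 0 = 1
m2 = m0 NOR m1 = 1 NOR 1 = 0
m3 = a NOR c = 0 NOR 0 = 1
m5 = m0 AND m2 = 1 AND 0 = 0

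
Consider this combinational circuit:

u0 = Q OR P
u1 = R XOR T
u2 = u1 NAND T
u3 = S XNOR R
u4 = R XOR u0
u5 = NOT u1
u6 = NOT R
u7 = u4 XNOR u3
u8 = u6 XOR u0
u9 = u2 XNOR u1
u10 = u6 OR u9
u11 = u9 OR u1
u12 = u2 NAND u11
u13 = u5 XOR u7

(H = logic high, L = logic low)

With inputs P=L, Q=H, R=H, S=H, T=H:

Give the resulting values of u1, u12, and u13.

u1 = L  u12 = H  u13 = H

u0 = Q OR P = H OR L = H
u1 = R XOR T = H XOR H = L
u2 = u1 NAND T = L NAND H = H
u3 = S XNOR R = H XNOR H = H
u4 = R XOR u0 = H XOR H = L
u5 = NOT u1 = NOT L = H
u7 = u4 XNOR u3 = L XNOR H = L
u9 = u2 XNOR u1 = H XNOR L = L
u11 = u9 OR u1 = L OR L = L
u12 = u2 NAND u11 = H NAND L = H
u13 = u5 XOR u7 = H XOR L = H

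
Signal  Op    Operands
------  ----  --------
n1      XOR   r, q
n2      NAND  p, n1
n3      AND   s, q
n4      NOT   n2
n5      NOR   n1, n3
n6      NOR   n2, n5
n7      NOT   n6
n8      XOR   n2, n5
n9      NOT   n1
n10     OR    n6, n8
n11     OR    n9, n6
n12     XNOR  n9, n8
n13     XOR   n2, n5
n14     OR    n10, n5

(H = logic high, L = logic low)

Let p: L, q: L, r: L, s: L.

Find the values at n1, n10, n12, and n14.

n1 = L, n10 = L, n12 = L, n14 = H

n1 = r XOR q = L XOR L = L
n2 = p NAND n1 = L NAND L = H
n3 = s AND q = L AND L = L
n5 = n1 NOR n3 = L NOR L = H
n6 = n2 NOR n5 = H NOR H = L
n8 = n2 XOR n5 = H XOR H = L
n9 = NOT n1 = NOT L = H
n10 = n6 OR n8 = L OR L = L
n12 = n9 XNOR n8 = H XNOR L = L
n14 = n10 OR n5 = L OR H = H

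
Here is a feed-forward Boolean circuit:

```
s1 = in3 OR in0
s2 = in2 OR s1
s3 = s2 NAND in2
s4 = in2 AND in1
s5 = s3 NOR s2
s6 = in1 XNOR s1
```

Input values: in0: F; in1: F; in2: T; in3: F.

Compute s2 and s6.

s2 = T  s6 = T

s1 = in3 OR in0 = F OR F = F
s2 = in2 OR s1 = T OR F = T
s6 = in1 XNOR s1 = F XNOR F = T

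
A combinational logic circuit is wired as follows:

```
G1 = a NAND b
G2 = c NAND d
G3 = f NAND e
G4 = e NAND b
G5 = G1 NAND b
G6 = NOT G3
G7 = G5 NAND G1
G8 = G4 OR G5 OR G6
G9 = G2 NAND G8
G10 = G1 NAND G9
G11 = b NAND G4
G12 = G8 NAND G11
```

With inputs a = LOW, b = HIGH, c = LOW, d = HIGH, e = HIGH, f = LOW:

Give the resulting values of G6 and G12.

G6 = LOW; G12 = HIGH

G1 = a NAND b = LOW NAND HIGH = HIGH
G3 = f NAND e = LOW NAND HIGH = HIGH
G4 = e NAND b = HIGH NAND HIGH = LOW
G5 = G1 NAND b = HIGH NAND HIGH = LOW
G6 = NOT G3 = NOT HIGH = LOW
G8 = G4 OR G5 OR G6 = LOW OR LOW OR LOW = LOW
G11 = b NAND G4 = HIGH NAND LOW = HIGH
G12 = G8 NAND G11 = LOW NAND HIGH = HIGH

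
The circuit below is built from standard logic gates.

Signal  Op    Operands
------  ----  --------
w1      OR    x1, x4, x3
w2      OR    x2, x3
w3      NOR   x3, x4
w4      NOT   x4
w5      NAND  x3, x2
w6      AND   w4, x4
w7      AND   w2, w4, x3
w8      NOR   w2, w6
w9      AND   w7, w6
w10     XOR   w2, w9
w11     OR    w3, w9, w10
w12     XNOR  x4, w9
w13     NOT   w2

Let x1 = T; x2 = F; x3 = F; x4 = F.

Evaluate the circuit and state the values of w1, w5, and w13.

w1 = T; w5 = T; w13 = T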